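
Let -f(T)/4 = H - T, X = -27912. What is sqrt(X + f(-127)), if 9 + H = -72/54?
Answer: 4*I*sqrt(15963)/3 ≈ 168.46*I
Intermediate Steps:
H = -31/3 (H = -9 - 72/54 = -9 - 72*1/54 = -9 - 4/3 = -31/3 ≈ -10.333)
f(T) = 124/3 + 4*T (f(T) = -4*(-31/3 - T) = 124/3 + 4*T)
sqrt(X + f(-127)) = sqrt(-27912 + (124/3 + 4*(-127))) = sqrt(-27912 + (124/3 - 508)) = sqrt(-27912 - 1400/3) = sqrt(-85136/3) = 4*I*sqrt(15963)/3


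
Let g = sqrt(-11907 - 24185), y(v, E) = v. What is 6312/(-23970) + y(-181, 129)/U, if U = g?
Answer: -1052/3995 + 181*I*sqrt(9023)/18046 ≈ -0.26333 + 0.95274*I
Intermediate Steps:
g = 2*I*sqrt(9023) (g = sqrt(-36092) = 2*I*sqrt(9023) ≈ 189.98*I)
U = 2*I*sqrt(9023) ≈ 189.98*I
6312/(-23970) + y(-181, 129)/U = 6312/(-23970) - 181*(-I*sqrt(9023)/18046) = 6312*(-1/23970) - (-181)*I*sqrt(9023)/18046 = -1052/3995 + 181*I*sqrt(9023)/18046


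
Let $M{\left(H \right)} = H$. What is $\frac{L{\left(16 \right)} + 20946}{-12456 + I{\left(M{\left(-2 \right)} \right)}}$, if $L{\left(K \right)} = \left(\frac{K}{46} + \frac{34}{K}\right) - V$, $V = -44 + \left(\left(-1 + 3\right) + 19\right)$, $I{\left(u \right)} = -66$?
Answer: $- \frac{3858751}{2304048} \approx -1.6748$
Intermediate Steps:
$V = -23$ ($V = -44 + \left(2 + 19\right) = -44 + 21 = -23$)
$L{\left(K \right)} = 23 + \frac{34}{K} + \frac{K}{46}$ ($L{\left(K \right)} = \left(\frac{K}{46} + \frac{34}{K}\right) - -23 = \left(K \frac{1}{46} + \frac{34}{K}\right) + 23 = \left(\frac{K}{46} + \frac{34}{K}\right) + 23 = \left(\frac{34}{K} + \frac{K}{46}\right) + 23 = 23 + \frac{34}{K} + \frac{K}{46}$)
$\frac{L{\left(16 \right)} + 20946}{-12456 + I{\left(M{\left(-2 \right)} \right)}} = \frac{\left(23 + \frac{34}{16} + \frac{1}{46} \cdot 16\right) + 20946}{-12456 - 66} = \frac{\left(23 + 34 \cdot \frac{1}{16} + \frac{8}{23}\right) + 20946}{-12522} = \left(\left(23 + \frac{17}{8} + \frac{8}{23}\right) + 20946\right) \left(- \frac{1}{12522}\right) = \left(\frac{4687}{184} + 20946\right) \left(- \frac{1}{12522}\right) = \frac{3858751}{184} \left(- \frac{1}{12522}\right) = - \frac{3858751}{2304048}$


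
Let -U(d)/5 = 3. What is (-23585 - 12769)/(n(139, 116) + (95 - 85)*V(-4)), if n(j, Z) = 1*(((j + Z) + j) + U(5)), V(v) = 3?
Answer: -36354/409 ≈ -88.885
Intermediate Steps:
U(d) = -15 (U(d) = -5*3 = -15)
n(j, Z) = -15 + Z + 2*j (n(j, Z) = 1*(((j + Z) + j) - 15) = 1*(((Z + j) + j) - 15) = 1*((Z + 2*j) - 15) = 1*(-15 + Z + 2*j) = -15 + Z + 2*j)
(-23585 - 12769)/(n(139, 116) + (95 - 85)*V(-4)) = (-23585 - 12769)/((-15 + 116 + 2*139) + (95 - 85)*3) = -36354/((-15 + 116 + 278) + 10*3) = -36354/(379 + 30) = -36354/409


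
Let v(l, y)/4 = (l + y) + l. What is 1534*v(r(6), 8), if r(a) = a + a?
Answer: 196352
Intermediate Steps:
r(a) = 2*a
v(l, y) = 4*y + 8*l (v(l, y) = 4*((l + y) + l) = 4*(y + 2*l) = 4*y + 8*l)
1534*v(r(6), 8) = 1534*(4*8 + 8*(2*6)) = 1534*(32 + 8*12) = 1534*(32 + 96) = 1534*128 = 196352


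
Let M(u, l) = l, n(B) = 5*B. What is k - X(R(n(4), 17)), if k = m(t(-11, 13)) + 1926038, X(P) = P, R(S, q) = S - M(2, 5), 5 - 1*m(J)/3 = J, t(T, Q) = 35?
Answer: 1925933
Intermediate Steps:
m(J) = 15 - 3*J
R(S, q) = -5 + S (R(S, q) = S - 1*5 = S - 5 = -5 + S)
k = 1925948 (k = (15 - 3*35) + 1926038 = (15 - 105) + 1926038 = -90 + 1926038 = 1925948)
k - X(R(n(4), 17)) = 1925948 - (-5 + 5*4) = 1925948 - (-5 + 20) = 1925948 - 1*15 = 1925948 - 15 = 1925933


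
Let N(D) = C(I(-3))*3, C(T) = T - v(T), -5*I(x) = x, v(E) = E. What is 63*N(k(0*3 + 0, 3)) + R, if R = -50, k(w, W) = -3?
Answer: -50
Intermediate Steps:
I(x) = -x/5
C(T) = 0 (C(T) = T - T = 0)
N(D) = 0 (N(D) = 0*3 = 0)
63*N(k(0*3 + 0, 3)) + R = 63*0 - 50 = 0 - 50 = -50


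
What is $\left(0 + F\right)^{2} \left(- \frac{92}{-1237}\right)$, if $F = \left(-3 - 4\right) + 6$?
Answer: $\frac{92}{1237} \approx 0.074373$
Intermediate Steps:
$F = -1$ ($F = -7 + 6 = -1$)
$\left(0 + F\right)^{2} \left(- \frac{92}{-1237}\right) = \left(0 - 1\right)^{2} \left(- \frac{92}{-1237}\right) = \left(-1\right)^{2} \left(\left(-92\right) \left(- \frac{1}{1237}\right)\right) = 1 \cdot \frac{92}{1237} = \frac{92}{1237}$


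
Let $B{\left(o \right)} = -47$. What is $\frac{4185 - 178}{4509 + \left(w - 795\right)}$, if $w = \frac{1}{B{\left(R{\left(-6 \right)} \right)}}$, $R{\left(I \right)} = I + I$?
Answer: $\frac{188329}{174557} \approx 1.0789$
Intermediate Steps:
$R{\left(I \right)} = 2 I$
$w = - \frac{1}{47}$ ($w = \frac{1}{-47} = - \frac{1}{47} \approx -0.021277$)
$\frac{4185 - 178}{4509 + \left(w - 795\right)} = \frac{4185 - 178}{4509 - \frac{37366}{47}} = \frac{4007}{4509 - \frac{37366}{47}} = \frac{4007}{\frac{174557}{47}} = 4007 \cdot \frac{47}{174557} = \frac{188329}{174557}$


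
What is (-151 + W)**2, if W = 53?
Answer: 9604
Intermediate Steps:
(-151 + W)**2 = (-151 + 53)**2 = (-98)**2 = 9604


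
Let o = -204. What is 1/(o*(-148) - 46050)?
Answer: -1/15858 ≈ -6.3060e-5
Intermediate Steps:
1/(o*(-148) - 46050) = 1/(-204*(-148) - 46050) = 1/(30192 - 46050) = 1/(-15858) = -1/15858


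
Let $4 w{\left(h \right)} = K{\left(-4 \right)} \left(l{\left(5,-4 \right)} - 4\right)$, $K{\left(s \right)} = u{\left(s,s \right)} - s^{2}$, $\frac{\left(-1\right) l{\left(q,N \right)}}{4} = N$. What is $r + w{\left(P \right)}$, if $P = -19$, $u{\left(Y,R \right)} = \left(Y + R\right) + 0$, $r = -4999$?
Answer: $-5071$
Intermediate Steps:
$u{\left(Y,R \right)} = R + Y$ ($u{\left(Y,R \right)} = \left(R + Y\right) + 0 = R + Y$)
$l{\left(q,N \right)} = - 4 N$
$K{\left(s \right)} = - s^{2} + 2 s$ ($K{\left(s \right)} = \left(s + s\right) - s^{2} = 2 s - s^{2} = - s^{2} + 2 s$)
$w{\left(h \right)} = -72$ ($w{\left(h \right)} = \frac{- 4 \left(2 - -4\right) \left(\left(-4\right) \left(-4\right) - 4\right)}{4} = \frac{- 4 \left(2 + 4\right) \left(16 - 4\right)}{4} = \frac{\left(-4\right) 6 \cdot 12}{4} = \frac{\left(-24\right) 12}{4} = \frac{1}{4} \left(-288\right) = -72$)
$r + w{\left(P \right)} = -4999 - 72 = -5071$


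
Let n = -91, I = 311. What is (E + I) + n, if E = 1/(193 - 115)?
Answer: 17161/78 ≈ 220.01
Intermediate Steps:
E = 1/78 ≈ 0.012821
(E + I) + n = (1/78 + 311) - 91 = 24259/78 - 91 = 17161/78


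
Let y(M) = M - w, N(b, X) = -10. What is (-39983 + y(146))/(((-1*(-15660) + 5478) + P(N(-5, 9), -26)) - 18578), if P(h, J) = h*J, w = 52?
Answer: -39889/2820 ≈ -14.145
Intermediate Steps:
P(h, J) = J*h
y(M) = -52 + M (y(M) = M - 1*52 = M - 52 = -52 + M)
(-39983 + y(146))/(((-1*(-15660) + 5478) + P(N(-5, 9), -26)) - 18578) = (-39983 + (-52 + 146))/(((-1*(-15660) + 5478) - 26*(-10)) - 18578) = (-39983 + 94)/(((15660 + 5478) + 260) - 18578) = -39889/((21138 + 260) - 18578) = -39889/(21398 - 18578) = -39889/2820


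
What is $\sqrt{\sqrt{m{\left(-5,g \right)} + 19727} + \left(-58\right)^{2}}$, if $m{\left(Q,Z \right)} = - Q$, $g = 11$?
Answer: $\sqrt{3364 + 2 \sqrt{4933}} \approx 59.199$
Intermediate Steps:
$\sqrt{\sqrt{m{\left(-5,g \right)} + 19727} + \left(-58\right)^{2}} = \sqrt{\sqrt{\left(-1\right) \left(-5\right) + 19727} + \left(-58\right)^{2}} = \sqrt{\sqrt{5 + 19727} + 3364} = \sqrt{\sqrt{19732} + 3364} = \sqrt{2 \sqrt{4933} + 3364} = \sqrt{3364 + 2 \sqrt{4933}}$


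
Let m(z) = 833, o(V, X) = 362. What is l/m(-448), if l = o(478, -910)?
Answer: 362/833 ≈ 0.43457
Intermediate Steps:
l = 362
l/m(-448) = 362/833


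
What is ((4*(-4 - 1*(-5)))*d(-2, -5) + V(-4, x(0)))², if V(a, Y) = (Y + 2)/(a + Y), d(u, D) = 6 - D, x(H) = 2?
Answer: 1764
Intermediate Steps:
V(a, Y) = (2 + Y)/(Y + a)
((4*(-4 - 1*(-5)))*d(-2, -5) + V(-4, x(0)))² = ((4*(-4 - 1*(-5)))*(6 - 1*(-5)) + (2 + 2)/(2 - 4))² = ((4*(-4 + 5))*(6 + 5) + 4/(-2))² = ((4*1)*11 - ½*4)² = (4*11 - 2)² = (44 - 2)² = 42² = 1764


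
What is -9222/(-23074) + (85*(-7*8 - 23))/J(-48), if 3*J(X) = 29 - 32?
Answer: 77475566/11537 ≈ 6715.4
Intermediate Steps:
J(X) = -1 (J(X) = (29 - 32)/3 = (⅓)*(-3) = -1)
-9222/(-23074) + (85*(-7*8 - 23))/J(-48) = -9222/(-23074) + (85*(-7*8 - 23))/(-1) = -9222*(-1/23074) + (85*(-56 - 23))*(-1) = 4611/11537 + (85*(-79))*(-1) = 4611/11537 - 6715*(-1) = 4611/11537 + 6715 = 77475566/11537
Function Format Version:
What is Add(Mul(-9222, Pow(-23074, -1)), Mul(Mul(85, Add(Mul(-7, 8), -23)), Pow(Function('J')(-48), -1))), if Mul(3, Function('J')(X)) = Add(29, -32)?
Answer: Rational(77475566, 11537) ≈ 6715.4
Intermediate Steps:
Function('J')(X) = -1 (Function('J')(X) = Mul(Rational(1, 3), Add(29, -32)) = Mul(Rational(1, 3), -3) = -1)
Add(Mul(-9222, Pow(-23074, -1)), Mul(Mul(85, Add(Mul(-7, 8), -23)), Pow(Function('J')(-48), -1))) = Add(Mul(-9222, Pow(-23074, -1)), Mul(Mul(85, Add(Mul(-7, 8), -23)), Pow(-1, -1))) = Add(Mul(-9222, Rational(-1, 23074)), Mul(Mul(85, Add(-56, -23)), -1)) = Add(Rational(4611, 11537), Mul(Mul(85, -79), -1)) = Add(Rational(4611, 11537), Mul(-6715, -1)) = Add(Rational(4611, 11537), 6715) = Rational(77475566, 11537)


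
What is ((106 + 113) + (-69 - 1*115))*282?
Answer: 9870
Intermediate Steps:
((106 + 113) + (-69 - 1*115))*282 = (219 + (-69 - 115))*282 = (219 - 184)*282 = 35*282 = 9870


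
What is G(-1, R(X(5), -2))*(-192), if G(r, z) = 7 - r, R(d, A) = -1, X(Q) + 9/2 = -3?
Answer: -1536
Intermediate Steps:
X(Q) = -15/2 (X(Q) = -9/2 - 3 = -15/2)
G(-1, R(X(5), -2))*(-192) = (7 - 1*(-1))*(-192) = (7 + 1)*(-192) = 8*(-192) = -1536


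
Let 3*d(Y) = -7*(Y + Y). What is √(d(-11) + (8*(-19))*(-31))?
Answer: √42870/3 ≈ 69.017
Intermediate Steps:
d(Y) = -14*Y/3 (d(Y) = (-7*(Y + Y))/3 = (-14*Y)/3 = -14*Y/3)
√(d(-11) + (8*(-19))*(-31)) = √(-14/3*(-11) + (8*(-19))*(-31)) = √(154/3 - 152*(-31)) = √(154/3 + 4712) = √(14290/3) = √42870/3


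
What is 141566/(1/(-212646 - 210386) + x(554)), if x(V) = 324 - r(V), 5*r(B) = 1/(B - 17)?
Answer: 160796455680720/368012032363 ≈ 436.93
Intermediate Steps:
r(B) = 1/(5*(-17 + B)) (r(B) = 1/(5*(B - 17)) = 1/(5*(-17 + B)))
x(V) = 324 - 1/(5*(-17 + V))
141566/(1/(-212646 - 210386) + x(554)) = 141566/(1/(-212646 - 210386) + (-27541 + 1620*554)/(5*(-17 + 554))) = 141566/(1/(-423032) + (⅕)*(-27541 + 897480)/537) = 141566/(-1/423032 + (⅕)*(1/537)*869939) = 141566/(-1/423032 + 869939/2685) = 141566/(368012032363/1135840920) = 141566*(1135840920/368012032363) = 160796455680720/368012032363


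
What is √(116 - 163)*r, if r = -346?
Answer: -346*I*√47 ≈ -2372.1*I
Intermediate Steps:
√(116 - 163)*r = √(116 - 163)*(-346) = √(-47)*(-346) = (I*√47)*(-346) = -346*I*√47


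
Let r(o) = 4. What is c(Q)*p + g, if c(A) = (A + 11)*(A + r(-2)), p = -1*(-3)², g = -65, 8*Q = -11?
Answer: -18713/64 ≈ -292.39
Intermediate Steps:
Q = -11/8 (Q = (⅛)*(-11) = -11/8 ≈ -1.3750)
p = -9 (p = -1*9 = -9)
c(A) = (4 + A)*(11 + A) (c(A) = (A + 11)*(A + 4) = (11 + A)*(4 + A) = (4 + A)*(11 + A))
c(Q)*p + g = (44 + (-11/8)² + 15*(-11/8))*(-9) - 65 = (44 + 121/64 - 165/8)*(-9) - 65 = (1617/64)*(-9) - 65 = -14553/64 - 65 = -18713/64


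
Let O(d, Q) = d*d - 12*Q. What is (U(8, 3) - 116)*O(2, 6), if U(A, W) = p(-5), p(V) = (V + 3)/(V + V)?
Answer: 39372/5 ≈ 7874.4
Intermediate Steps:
p(V) = (3 + V)/(2*V) (p(V) = (3 + V)/((2*V)) = (3 + V)*(1/(2*V)) = (3 + V)/(2*V))
O(d, Q) = d² - 12*Q
U(A, W) = ⅕ (U(A, W) = (½)*(3 - 5)/(-5) = (½)*(-⅕)*(-2) = ⅕)
(U(8, 3) - 116)*O(2, 6) = (⅕ - 116)*(2² - 12*6) = -579*(4 - 72)/5 = -579/5*(-68) = 39372/5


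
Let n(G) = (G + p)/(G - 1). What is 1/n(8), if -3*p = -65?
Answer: 21/89 ≈ 0.23595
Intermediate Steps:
p = 65/3 (p = -1/3*(-65) = 65/3 ≈ 21.667)
n(G) = (65/3 + G)/(-1 + G) (n(G) = (G + 65/3)/(G - 1) = (65/3 + G)/(-1 + G))
1/n(8) = 1/((65/3 + 8)/(-1 + 8)) = 1/((89/3)/7) = 1/((1/7)*(89/3)) = 1/(89/21) = 21/89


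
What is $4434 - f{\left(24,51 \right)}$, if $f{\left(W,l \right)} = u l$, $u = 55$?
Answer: $1629$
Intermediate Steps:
$f{\left(W,l \right)} = 55 l$
$4434 - f{\left(24,51 \right)} = 4434 - 55 \cdot 51 = 4434 - 2805 = 1629$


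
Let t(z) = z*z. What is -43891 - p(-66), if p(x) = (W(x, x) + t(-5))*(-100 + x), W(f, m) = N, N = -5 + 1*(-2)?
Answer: -40903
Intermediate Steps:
N = -7 (N = -5 - 2 = -7)
W(f, m) = -7
t(z) = z²
p(x) = -1800 + 18*x (p(x) = (-7 + (-5)²)*(-100 + x) = (-7 + 25)*(-100 + x) = 18*(-100 + x) = -1800 + 18*x)
-43891 - p(-66) = -43891 - (-1800 + 18*(-66)) = -43891 - (-1800 - 1188) = -43891 - 1*(-2988) = -43891 + 2988 = -40903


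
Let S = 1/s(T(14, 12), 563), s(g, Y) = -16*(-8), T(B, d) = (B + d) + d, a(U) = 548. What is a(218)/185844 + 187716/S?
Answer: 1116348553865/46461 ≈ 2.4028e+7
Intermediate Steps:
T(B, d) = B + 2*d
s(g, Y) = 128
S = 1/128 ≈ 0.0078125
a(218)/185844 + 187716/S = 548/185844 + 187716/(1/128) = 548*(1/185844) + 187716*128 = 137/46461 + 24027648 = 1116348553865/46461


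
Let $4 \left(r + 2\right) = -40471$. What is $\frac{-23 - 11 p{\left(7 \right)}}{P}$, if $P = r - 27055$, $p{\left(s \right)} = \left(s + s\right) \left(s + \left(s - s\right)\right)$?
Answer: $\frac{4404}{148699} \approx 0.029617$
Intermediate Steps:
$r = - \frac{40479}{4}$ ($r = -2 + \frac{1}{4} \left(-40471\right) = -2 - \frac{40471}{4} = - \frac{40479}{4} \approx -10120.0$)
$p{\left(s \right)} = 2 s^{2}$ ($p{\left(s \right)} = 2 s \left(s + 0\right) = 2 s s = 2 s^{2}$)
$P = - \frac{148699}{4}$ ($P = - \frac{40479}{4} - 27055 = - \frac{148699}{4} \approx -37175.0$)
$\frac{-23 - 11 p{\left(7 \right)}}{P} = \frac{-23 - 11 \cdot 2 \cdot 7^{2}}{- \frac{148699}{4}} = \left(-23 - 11 \cdot 2 \cdot 49\right) \left(- \frac{4}{148699}\right) = \left(-23 - 1078\right) \left(- \frac{4}{148699}\right) = \left(-1101\right) \left(- \frac{4}{148699}\right) = \frac{4404}{148699}$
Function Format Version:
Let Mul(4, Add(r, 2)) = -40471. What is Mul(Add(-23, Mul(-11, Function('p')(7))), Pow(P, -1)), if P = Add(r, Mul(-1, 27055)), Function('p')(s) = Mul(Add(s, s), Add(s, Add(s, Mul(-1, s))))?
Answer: Rational(4404, 148699) ≈ 0.029617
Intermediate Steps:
r = Rational(-40479, 4) (r = Add(-2, Mul(Rational(1, 4), -40471)) = Add(-2, Rational(-40471, 4)) = Rational(-40479, 4) ≈ -10120.)
Function('p')(s) = Mul(2, Pow(s, 2)) (Function('p')(s) = Mul(Mul(2, s), Add(s, 0)) = Mul(Mul(2, s), s) = Mul(2, Pow(s, 2)))
P = Rational(-148699, 4) (P = Add(Rational(-40479, 4), Mul(-1, 27055)) = Add(Rational(-40479, 4), -27055) = Rational(-148699, 4) ≈ -37175.)
Mul(Add(-23, Mul(-11, Function('p')(7))), Pow(P, -1)) = Mul(Add(-23, Mul(-11, Mul(2, Pow(7, 2)))), Pow(Rational(-148699, 4), -1)) = Mul(Add(-23, Mul(-11, Mul(2, 49))), Rational(-4, 148699)) = Mul(Add(-23, Mul(-11, 98)), Rational(-4, 148699)) = Mul(Add(-23, -1078), Rational(-4, 148699)) = Mul(-1101, Rational(-4, 148699)) = Rational(4404, 148699)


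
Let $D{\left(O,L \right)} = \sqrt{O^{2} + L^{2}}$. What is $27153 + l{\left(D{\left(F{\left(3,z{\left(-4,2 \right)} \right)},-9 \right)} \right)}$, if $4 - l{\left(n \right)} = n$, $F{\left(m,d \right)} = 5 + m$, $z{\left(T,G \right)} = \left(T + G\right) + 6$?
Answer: $27157 - \sqrt{145} \approx 27145.0$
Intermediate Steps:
$z{\left(T,G \right)} = 6 + G + T$ ($z{\left(T,G \right)} = \left(G + T\right) + 6 = 6 + G + T$)
$D{\left(O,L \right)} = \sqrt{L^{2} + O^{2}}$
$l{\left(n \right)} = 4 - n$
$27153 + l{\left(D{\left(F{\left(3,z{\left(-4,2 \right)} \right)},-9 \right)} \right)} = 27153 + \left(4 - \sqrt{\left(-9\right)^{2} + \left(5 + 3\right)^{2}}\right) = 27153 + \left(4 - \sqrt{81 + 8^{2}}\right) = 27153 + \left(4 - \sqrt{81 + 64}\right) = 27153 + \left(4 - \sqrt{145}\right) = 27157 - \sqrt{145}$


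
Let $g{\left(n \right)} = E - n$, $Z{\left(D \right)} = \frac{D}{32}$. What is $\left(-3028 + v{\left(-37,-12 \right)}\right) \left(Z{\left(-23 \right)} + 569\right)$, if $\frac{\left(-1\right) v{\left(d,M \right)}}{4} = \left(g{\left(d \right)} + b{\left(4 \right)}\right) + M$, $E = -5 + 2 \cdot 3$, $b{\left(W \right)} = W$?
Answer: $- \frac{14311595}{8} \approx -1.789 \cdot 10^{6}$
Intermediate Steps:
$Z{\left(D \right)} = \frac{D}{32}$ ($Z{\left(D \right)} = D \frac{1}{32} = \frac{D}{32}$)
$E = 1$ ($E = -5 + 6 = 1$)
$g{\left(n \right)} = 1 - n$
$v{\left(d,M \right)} = -20 - 4 M + 4 d$ ($v{\left(d,M \right)} = - 4 \left(\left(\left(1 - d\right) + 4\right) + M\right) = - 4 \left(\left(5 - d\right) + M\right) = - 4 \left(5 + M - d\right) = -20 - 4 M + 4 d$)
$\left(-3028 + v{\left(-37,-12 \right)}\right) \left(Z{\left(-23 \right)} + 569\right) = \left(-3028 - 120\right) \left(\frac{1}{32} \left(-23\right) + 569\right) = \left(-3028 - 120\right) \left(- \frac{23}{32} + 569\right) = \left(-3028 - 120\right) \frac{18185}{32} = \left(-3148\right) \frac{18185}{32} = - \frac{14311595}{8}$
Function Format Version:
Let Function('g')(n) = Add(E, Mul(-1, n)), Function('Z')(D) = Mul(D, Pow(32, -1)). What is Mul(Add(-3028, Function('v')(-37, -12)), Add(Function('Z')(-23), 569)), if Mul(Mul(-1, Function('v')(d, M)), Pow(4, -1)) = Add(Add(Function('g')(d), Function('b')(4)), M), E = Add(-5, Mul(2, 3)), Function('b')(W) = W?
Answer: Rational(-14311595, 8) ≈ -1.7890e+6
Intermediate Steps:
Function('Z')(D) = Mul(Rational(1, 32), D) (Function('Z')(D) = Mul(D, Rational(1, 32)) = Mul(Rational(1, 32), D))
E = 1 (E = Add(-5, 6) = 1)
Function('g')(n) = Add(1, Mul(-1, n))
Function('v')(d, M) = Add(-20, Mul(-4, M), Mul(4, d)) (Function('v')(d, M) = Mul(-4, Add(Add(Add(1, Mul(-1, d)), 4), M)) = Mul(-4, Add(Add(5, Mul(-1, d)), M)) = Mul(-4, Add(5, M, Mul(-1, d))) = Add(-20, Mul(-4, M), Mul(4, d)))
Mul(Add(-3028, Function('v')(-37, -12)), Add(Function('Z')(-23), 569)) = Mul(Add(-3028, Add(-20, Mul(-4, -12), Mul(4, -37))), Add(Mul(Rational(1, 32), -23), 569)) = Mul(Add(-3028, Add(-20, 48, -148)), Add(Rational(-23, 32), 569)) = Mul(Add(-3028, -120), Rational(18185, 32)) = Mul(-3148, Rational(18185, 32)) = Rational(-14311595, 8)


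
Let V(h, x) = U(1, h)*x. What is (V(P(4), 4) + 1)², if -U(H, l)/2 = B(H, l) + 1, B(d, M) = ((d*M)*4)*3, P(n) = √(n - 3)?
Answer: 10609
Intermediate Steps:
P(n) = √(-3 + n)
B(d, M) = 12*M*d (B(d, M) = ((M*d)*4)*3 = (4*M*d)*3 = 12*M*d)
U(H, l) = -2 - 24*H*l (U(H, l) = -2*(12*l*H + 1) = -2*(12*H*l + 1) = -2*(1 + 12*H*l) = -2 - 24*H*l)
V(h, x) = x*(-2 - 24*h) (V(h, x) = (-2 - 24*1*h)*x = (-2 - 24*h)*x = x*(-2 - 24*h))
(V(P(4), 4) + 1)² = (-2*4*(1 + 12*√(-3 + 4)) + 1)² = (-2*4*(1 + 12*√1) + 1)² = (-2*4*(1 + 12*1) + 1)² = (-2*4*(1 + 12) + 1)² = (-2*4*13 + 1)² = (-104 + 1)² = (-103)² = 10609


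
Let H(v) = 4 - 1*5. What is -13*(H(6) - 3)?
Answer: 52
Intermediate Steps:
H(v) = -1 (H(v) = 4 - 5 = -1)
-13*(H(6) - 3) = -13*(-1 - 3) = -13*(-4) = 52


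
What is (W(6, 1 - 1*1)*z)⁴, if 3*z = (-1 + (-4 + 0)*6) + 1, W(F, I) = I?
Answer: 0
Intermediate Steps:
z = -8 (z = ((-1 + (-4 + 0)*6) + 1)/3 = ((-1 - 4*6) + 1)/3 = ((-1 - 24) + 1)/3 = (-25 + 1)/3 = (⅓)*(-24) = -8)
(W(6, 1 - 1*1)*z)⁴ = ((1 - 1*1)*(-8))⁴ = ((1 - 1)*(-8))⁴ = (0*(-8))⁴ = 0⁴ = 0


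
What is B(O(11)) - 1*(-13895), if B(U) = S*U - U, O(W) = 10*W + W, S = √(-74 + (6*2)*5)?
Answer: 13774 + 121*I*√14 ≈ 13774.0 + 452.74*I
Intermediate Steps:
S = I*√14 (S = √(-74 + 12*5) = √(-74 + 60) = √(-14) = I*√14 ≈ 3.7417*I)
O(W) = 11*W
B(U) = -U + I*U*√14 (B(U) = (I*√14)*U - U = I*U*√14 - U = -U + I*U*√14)
B(O(11)) - 1*(-13895) = (11*11)*(-1 + I*√14) - 1*(-13895) = 121*(-1 + I*√14) + 13895 = (-121 + 121*I*√14) + 13895 = 13774 + 121*I*√14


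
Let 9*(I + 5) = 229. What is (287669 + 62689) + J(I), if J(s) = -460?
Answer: 349898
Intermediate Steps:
I = 184/9 (I = -5 + (⅑)*229 = -5 + 229/9 = 184/9 ≈ 20.444)
(287669 + 62689) + J(I) = (287669 + 62689) - 460 = 350358 - 460 = 349898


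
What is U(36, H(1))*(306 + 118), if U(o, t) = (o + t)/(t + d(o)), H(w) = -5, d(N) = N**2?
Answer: 13144/1291 ≈ 10.181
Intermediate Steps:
U(o, t) = (o + t)/(t + o**2)
U(36, H(1))*(306 + 118) = ((36 - 5)/(-5 + 36**2))*(306 + 118) = (31/(-5 + 1296))*424 = (31/1291)*424 = 13144/1291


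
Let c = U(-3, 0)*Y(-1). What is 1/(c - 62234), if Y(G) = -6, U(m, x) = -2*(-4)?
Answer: -1/62282 ≈ -1.6056e-5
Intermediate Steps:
U(m, x) = 8
c = -48 (c = 8*(-6) = -48)
1/(c - 62234) = 1/(-48 - 62234) = 1/(-62282) = -1/62282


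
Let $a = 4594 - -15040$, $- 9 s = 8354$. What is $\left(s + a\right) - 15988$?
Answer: $\frac{24460}{9} \approx 2717.8$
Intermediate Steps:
$s = - \frac{8354}{9}$ ($s = \left(- \frac{1}{9}\right) 8354 = - \frac{8354}{9} \approx -928.22$)
$a = 19634$ ($a = 4594 + 15040 = 19634$)
$\left(s + a\right) - 15988 = \left(- \frac{8354}{9} + 19634\right) - 15988 = \frac{168352}{9} - 15988 = \frac{24460}{9}$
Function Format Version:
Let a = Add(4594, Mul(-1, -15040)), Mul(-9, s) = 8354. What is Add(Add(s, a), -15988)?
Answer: Rational(24460, 9) ≈ 2717.8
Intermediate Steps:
s = Rational(-8354, 9) (s = Mul(Rational(-1, 9), 8354) = Rational(-8354, 9) ≈ -928.22)
a = 19634 (a = Add(4594, 15040) = 19634)
Add(Add(s, a), -15988) = Add(Add(Rational(-8354, 9), 19634), -15988) = Add(Rational(168352, 9), -15988) = Rational(24460, 9)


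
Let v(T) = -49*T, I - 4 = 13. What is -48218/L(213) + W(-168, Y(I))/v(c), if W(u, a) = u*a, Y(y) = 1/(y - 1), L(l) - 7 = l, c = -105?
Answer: -590676/2695 ≈ -219.17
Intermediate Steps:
I = 17 (I = 4 + 13 = 17)
L(l) = 7 + l
Y(y) = 1/(-1 + y)
W(u, a) = a*u
-48218/L(213) + W(-168, Y(I))/v(c) = -48218/(7 + 213) + (-168/(-1 + 17))/((-49*(-105))) = -48218/220 + (-168/16)/5145 = -48218*1/220 + ((1/16)*(-168))*(1/5145) = -24109/110 - 21/2*1/5145 = -24109/110 - 1/490 = -590676/2695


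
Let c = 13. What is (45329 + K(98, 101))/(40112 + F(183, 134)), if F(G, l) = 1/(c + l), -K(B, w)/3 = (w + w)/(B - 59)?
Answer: 17318805/15330809 ≈ 1.1297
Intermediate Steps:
K(B, w) = -6*w/(-59 + B) (K(B, w) = -3*(w + w)/(B - 59) = -3*2*w/(-59 + B) = -6*w/(-59 + B))
F(G, l) = 1/(13 + l)
(45329 + K(98, 101))/(40112 + F(183, 134)) = (45329 - 6*101/(-59 + 98))/(40112 + 1/(13 + 134)) = (45329 - 6*101/39)/(40112 + 1/147) = (45329 - 6*101*1/39)/(40112 + 1/147) = (45329 - 202/13)/(5896465/147) = (589075/13)*(147/5896465) = 17318805/15330809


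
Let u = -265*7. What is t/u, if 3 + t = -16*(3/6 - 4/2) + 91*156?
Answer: -2031/265 ≈ -7.6642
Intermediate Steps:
u = -1855
t = 14217 (t = -3 + (-16*(3/6 - 4/2) + 91*156) = -3 + (-16*(3*(⅙) - 4*½) + 14196) = -3 + (-16*(½ - 2) + 14196) = -3 + (-16*(-3/2) + 14196) = -3 + (24 + 14196) = -3 + 14220 = 14217)
t/u = 14217/(-1855) = 14217*(-1/1855) = -2031/265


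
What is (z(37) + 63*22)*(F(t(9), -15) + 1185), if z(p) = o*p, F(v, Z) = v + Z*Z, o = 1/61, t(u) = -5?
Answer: 118839115/61 ≈ 1.9482e+6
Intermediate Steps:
o = 1/61 ≈ 0.016393
F(v, Z) = v + Z²
z(p) = p/61
(z(37) + 63*22)*(F(t(9), -15) + 1185) = ((1/61)*37 + 63*22)*((-5 + (-15)²) + 1185) = (37/61 + 1386)*((-5 + 225) + 1185) = 84583*(220 + 1185)/61 = (84583/61)*1405 = 118839115/61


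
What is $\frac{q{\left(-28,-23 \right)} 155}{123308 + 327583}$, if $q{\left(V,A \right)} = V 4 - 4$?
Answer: $- \frac{17980}{450891} \approx -0.039877$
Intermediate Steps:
$q{\left(V,A \right)} = -4 + 4 V$ ($q{\left(V,A \right)} = 4 V - 4 = -4 + 4 V$)
$\frac{q{\left(-28,-23 \right)} 155}{123308 + 327583} = \frac{\left(-4 + 4 \left(-28\right)\right) 155}{123308 + 327583} = \frac{\left(-4 - 112\right) 155}{450891} = \left(-116\right) 155 \cdot \frac{1}{450891} = \left(-17980\right) \frac{1}{450891} = - \frac{17980}{450891}$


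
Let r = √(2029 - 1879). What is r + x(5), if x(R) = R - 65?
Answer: -60 + 5*√6 ≈ -47.753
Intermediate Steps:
x(R) = -65 + R
r = 5*√6 (r = √150 = 5*√6 ≈ 12.247)
r + x(5) = 5*√6 + (-65 + 5) = 5*√6 - 60 = -60 + 5*√6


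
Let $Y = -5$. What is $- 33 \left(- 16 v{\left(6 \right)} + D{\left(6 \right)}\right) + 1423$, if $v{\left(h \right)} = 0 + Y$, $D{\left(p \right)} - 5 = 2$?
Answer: $-1448$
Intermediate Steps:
$D{\left(p \right)} = 7$ ($D{\left(p \right)} = 5 + 2 = 7$)
$v{\left(h \right)} = -5$ ($v{\left(h \right)} = 0 - 5 = -5$)
$- 33 \left(- 16 v{\left(6 \right)} + D{\left(6 \right)}\right) + 1423 = - 33 \left(\left(-16\right) \left(-5\right) + 7\right) + 1423 = - 33 \left(80 + 7\right) + 1423 = \left(-33\right) 87 + 1423 = -2871 + 1423 = -1448$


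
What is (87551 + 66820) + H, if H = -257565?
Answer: -103194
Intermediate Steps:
(87551 + 66820) + H = (87551 + 66820) - 257565 = 154371 - 257565 = -103194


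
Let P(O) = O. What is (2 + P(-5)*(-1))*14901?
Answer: 104307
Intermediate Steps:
(2 + P(-5)*(-1))*14901 = (2 - 5*(-1))*14901 = (2 + 5)*14901 = 7*14901 = 104307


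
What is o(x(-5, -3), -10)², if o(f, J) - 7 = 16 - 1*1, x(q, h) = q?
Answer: 484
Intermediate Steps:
o(f, J) = 22 (o(f, J) = 7 + (16 - 1*1) = 7 + (16 - 1) = 7 + 15 = 22)
o(x(-5, -3), -10)² = 22² = 484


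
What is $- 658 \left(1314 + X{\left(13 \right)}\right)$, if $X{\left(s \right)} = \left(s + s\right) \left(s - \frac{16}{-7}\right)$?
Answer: $-1126120$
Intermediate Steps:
$X{\left(s \right)} = 2 s \left(\frac{16}{7} + s\right)$ ($X{\left(s \right)} = 2 s \left(s - - \frac{16}{7}\right) = 2 s \left(s + \frac{16}{7}\right) = 2 s \left(\frac{16}{7} + s\right)$)
$- 658 \left(1314 + X{\left(13 \right)}\right) = - 658 \left(1314 + \frac{2}{7} \cdot 13 \left(16 + 7 \cdot 13\right)\right) = - 658 \left(1314 + \frac{2}{7} \cdot 13 \left(16 + 91\right)\right) = - 658 \left(1314 + \frac{2}{7} \cdot 13 \cdot 107\right) = - 658 \left(1314 + \frac{2782}{7}\right) = \left(-658\right) \frac{11980}{7} = -1126120$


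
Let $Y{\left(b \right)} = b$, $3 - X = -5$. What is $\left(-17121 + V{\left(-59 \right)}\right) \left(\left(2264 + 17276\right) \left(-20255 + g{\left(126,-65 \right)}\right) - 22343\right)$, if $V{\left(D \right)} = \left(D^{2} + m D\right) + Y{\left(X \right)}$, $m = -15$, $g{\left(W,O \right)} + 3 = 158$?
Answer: $5006720044221$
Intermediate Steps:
$X = 8$ ($X = 3 - -5 = 3 + 5 = 8$)
$g{\left(W,O \right)} = 155$ ($g{\left(W,O \right)} = -3 + 158 = 155$)
$V{\left(D \right)} = 8 + D^{2} - 15 D$ ($V{\left(D \right)} = \left(D^{2} - 15 D\right) + 8 = 8 + D^{2} - 15 D$)
$\left(-17121 + V{\left(-59 \right)}\right) \left(\left(2264 + 17276\right) \left(-20255 + g{\left(126,-65 \right)}\right) - 22343\right) = \left(-17121 + \left(8 + \left(-59\right)^{2} - -885\right)\right) \left(\left(2264 + 17276\right) \left(-20255 + 155\right) - 22343\right) = \left(-17121 + \left(8 + 3481 + 885\right)\right) \left(19540 \left(-20100\right) - 22343\right) = \left(-17121 + 4374\right) \left(-392754000 - 22343\right) = \left(-12747\right) \left(-392776343\right) = 5006720044221$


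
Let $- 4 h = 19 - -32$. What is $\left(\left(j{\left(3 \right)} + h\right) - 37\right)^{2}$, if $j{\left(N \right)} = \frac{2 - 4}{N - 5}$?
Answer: $\frac{38025}{16} \approx 2376.6$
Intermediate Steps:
$j{\left(N \right)} = - \frac{2}{-5 + N}$
$h = - \frac{51}{4}$ ($h = - \frac{19 - -32}{4} = - \frac{19 + 32}{4} = \left(- \frac{1}{4}\right) 51 = - \frac{51}{4} \approx -12.75$)
$\left(\left(j{\left(3 \right)} + h\right) - 37\right)^{2} = \left(\left(- \frac{2}{-5 + 3} - \frac{51}{4}\right) - 37\right)^{2} = \left(\left(- \frac{2}{-2} - \frac{51}{4}\right) - 37\right)^{2} = \left(\left(\left(-2\right) \left(- \frac{1}{2}\right) - \frac{51}{4}\right) - 37\right)^{2} = \left(\left(1 - \frac{51}{4}\right) - 37\right)^{2} = \left(- \frac{47}{4} - 37\right)^{2} = \left(- \frac{195}{4}\right)^{2} = \frac{38025}{16}$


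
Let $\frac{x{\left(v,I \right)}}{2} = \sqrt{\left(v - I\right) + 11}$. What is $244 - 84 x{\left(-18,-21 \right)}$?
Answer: $244 - 168 \sqrt{14} \approx -384.6$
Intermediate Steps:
$x{\left(v,I \right)} = 2 \sqrt{11 + v - I}$ ($x{\left(v,I \right)} = 2 \sqrt{\left(v - I\right) + 11} = 2 \sqrt{11 + v - I}$)
$244 - 84 x{\left(-18,-21 \right)} = 244 - 84 \cdot 2 \sqrt{11 - 18 - -21} = 244 - 84 \cdot 2 \sqrt{11 - 18 + 21} = 244 - 84 \cdot 2 \sqrt{14} = 244 - 168 \sqrt{14}$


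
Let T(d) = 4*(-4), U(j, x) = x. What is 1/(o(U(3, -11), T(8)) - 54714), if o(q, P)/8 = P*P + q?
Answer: -1/52754 ≈ -1.8956e-5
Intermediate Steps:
T(d) = -16
o(q, P) = 8*q + 8*P² (o(q, P) = 8*(P*P + q) = 8*(P² + q) = 8*(q + P²) = 8*q + 8*P²)
1/(o(U(3, -11), T(8)) - 54714) = 1/((8*(-11) + 8*(-16)²) - 54714) = 1/((-88 + 8*256) - 54714) = 1/((-88 + 2048) - 54714) = 1/(1960 - 54714) = 1/(-52754) = -1/52754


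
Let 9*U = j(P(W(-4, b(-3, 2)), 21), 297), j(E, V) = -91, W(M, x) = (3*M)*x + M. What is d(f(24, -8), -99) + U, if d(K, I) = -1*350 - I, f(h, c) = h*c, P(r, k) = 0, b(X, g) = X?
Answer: -2350/9 ≈ -261.11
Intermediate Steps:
W(M, x) = M + 3*M*x (W(M, x) = 3*M*x + M = M + 3*M*x)
f(h, c) = c*h
d(K, I) = -350 - I
U = -91/9 (U = (⅑)*(-91) = -91/9 ≈ -10.111)
d(f(24, -8), -99) + U = (-350 - 1*(-99)) - 91/9 = (-350 + 99) - 91/9 = -251 - 91/9 = -2350/9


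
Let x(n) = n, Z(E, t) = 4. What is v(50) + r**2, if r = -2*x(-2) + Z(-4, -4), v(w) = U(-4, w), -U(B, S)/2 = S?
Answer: -36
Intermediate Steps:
U(B, S) = -2*S
v(w) = -2*w
r = 8 (r = -2*(-2) + 4 = 4 + 4 = 8)
v(50) + r**2 = -2*50 + 8**2 = -100 + 64 = -36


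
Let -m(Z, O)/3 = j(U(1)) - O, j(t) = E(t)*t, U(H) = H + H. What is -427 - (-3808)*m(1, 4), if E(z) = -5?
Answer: 159509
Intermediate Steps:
U(H) = 2*H
j(t) = -5*t
m(Z, O) = 30 + 3*O (m(Z, O) = -3*(-10 - O) = 30 + 3*O)
-427 - (-3808)*m(1, 4) = -427 - (-3808)*(30 + 3*4) = -427 - (-3808)*(30 + 12) = -427 - (-3808)*42 = -427 - 1*(-159936) = -427 + 159936 = 159509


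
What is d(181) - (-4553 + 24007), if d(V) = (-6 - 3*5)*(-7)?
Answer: -19307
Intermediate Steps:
d(V) = 147 (d(V) = (-6 - 15)*(-7) = -21*(-7) = 147)
d(181) - (-4553 + 24007) = 147 - (-4553 + 24007) = 147 - 1*19454 = 147 - 19454 = -19307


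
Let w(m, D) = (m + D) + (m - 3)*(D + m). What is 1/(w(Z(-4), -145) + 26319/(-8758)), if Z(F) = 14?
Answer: -8758/13793895 ≈ -0.00063492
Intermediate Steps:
w(m, D) = D + m + (-3 + m)*(D + m) (w(m, D) = (D + m) + (-3 + m)*(D + m) = D + m + (-3 + m)*(D + m))
1/(w(Z(-4), -145) + 26319/(-8758)) = 1/((14² - 2*(-145) - 2*14 - 145*14) + 26319/(-8758)) = 1/((196 + 290 - 28 - 2030) + 26319*(-1/8758)) = 1/(-1572 - 26319/8758) = 1/(-13793895/8758) = -8758/13793895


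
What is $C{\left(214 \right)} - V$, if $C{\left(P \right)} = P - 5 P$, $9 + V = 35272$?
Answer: $-36119$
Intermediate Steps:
$V = 35263$ ($V = -9 + 35272 = 35263$)
$C{\left(P \right)} = - 4 P$
$C{\left(214 \right)} - V = \left(-4\right) 214 - 35263 = -856 - 35263 = -36119$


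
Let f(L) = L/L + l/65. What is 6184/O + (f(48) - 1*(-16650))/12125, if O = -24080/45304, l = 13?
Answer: -30326234492/2606875 ≈ -11633.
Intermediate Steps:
f(L) = 6/5 (f(L) = L/L + 13/65 = 1 + 13*(1/65) = 1 + 1/5 = 6/5)
O = -430/809 (O = -24080*1/45304 = -430/809 ≈ -0.53152)
6184/O + (f(48) - 1*(-16650))/12125 = 6184/(-430/809) + (6/5 - 1*(-16650))/12125 = 6184*(-809/430) + (6/5 + 16650)*(1/12125) = -2501428/215 + (83256/5)*(1/12125) = -2501428/215 + 83256/60625 = -30326234492/2606875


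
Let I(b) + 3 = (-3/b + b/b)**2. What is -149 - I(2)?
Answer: -585/4 ≈ -146.25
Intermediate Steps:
I(b) = -3 + (1 - 3/b)**2 (I(b) = -3 + (-3/b + b/b)**2 = -3 + (-3/b + 1)**2 = -3 + (1 - 3/b)**2)
-149 - I(2) = -149 - (-3 + (-3 + 2)**2/2**2) = -149 - (-3 + (1/4)*(-1)**2) = -149 - (-3 + (1/4)*1) = -149 - (-3 + 1/4) = -149 - 1*(-11/4) = -149 + 11/4 = -585/4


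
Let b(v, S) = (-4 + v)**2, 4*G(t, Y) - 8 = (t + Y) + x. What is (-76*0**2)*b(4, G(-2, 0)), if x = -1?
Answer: 0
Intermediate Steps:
G(t, Y) = 7/4 + Y/4 + t/4 (G(t, Y) = 2 + ((t + Y) - 1)/4 = 2 + ((Y + t) - 1)/4 = 2 + (-1 + Y + t)/4 = 2 + (-1/4 + Y/4 + t/4) = 7/4 + Y/4 + t/4)
(-76*0**2)*b(4, G(-2, 0)) = (-76*0**2)*(-4 + 4)**2 = -76*0*0**2 = 0*0 = 0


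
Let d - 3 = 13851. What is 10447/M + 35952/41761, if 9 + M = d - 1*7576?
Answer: 661660255/261799709 ≈ 2.5274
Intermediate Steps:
d = 13854 (d = 3 + 13851 = 13854)
M = 6269 (M = -9 + (13854 - 1*7576) = -9 + (13854 - 7576) = -9 + 6278 = 6269)
10447/M + 35952/41761 = 10447/6269 + 35952/41761 = 661660255/261799709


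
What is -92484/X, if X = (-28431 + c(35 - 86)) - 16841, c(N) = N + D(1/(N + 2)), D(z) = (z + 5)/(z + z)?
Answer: 92484/45445 ≈ 2.0351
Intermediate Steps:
D(z) = (5 + z)/(2*z) (D(z) = (5 + z)/((2*z)) = (5 + z)*(1/(2*z)) = (5 + z)/(2*z))
c(N) = N + (2 + N)*(5 + 1/(2 + N))/2 (c(N) = N + (5 + 1/(N + 2))/(2*(1/(N + 2))) = N + (5 + 1/(2 + N))/(2*(1/(2 + N))) = N + (2 + N)*(5 + 1/(2 + N))/2)
X = -45445 (X = (-28431 + (11/2 + 7*(35 - 86)/2)) - 16841 = (-28431 + (11/2 + (7/2)*(-51))) - 16841 = (-28431 + (11/2 - 357/2)) - 16841 = (-28431 - 173) - 16841 = -28604 - 16841 = -45445)
-92484/X = -92484/(-45445) = -92484*(-1/45445) = 92484/45445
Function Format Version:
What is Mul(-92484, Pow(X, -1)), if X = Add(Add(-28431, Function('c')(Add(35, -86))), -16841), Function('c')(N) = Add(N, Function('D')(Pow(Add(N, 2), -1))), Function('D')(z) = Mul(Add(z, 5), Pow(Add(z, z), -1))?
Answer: Rational(92484, 45445) ≈ 2.0351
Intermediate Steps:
Function('D')(z) = Mul(Rational(1, 2), Pow(z, -1), Add(5, z)) (Function('D')(z) = Mul(Add(5, z), Pow(Mul(2, z), -1)) = Mul(Add(5, z), Mul(Rational(1, 2), Pow(z, -1))) = Mul(Rational(1, 2), Pow(z, -1), Add(5, z)))
Function('c')(N) = Add(N, Mul(Rational(1, 2), Add(2, N), Add(5, Pow(Add(2, N), -1)))) (Function('c')(N) = Add(N, Mul(Rational(1, 2), Pow(Pow(Add(N, 2), -1), -1), Add(5, Pow(Add(N, 2), -1)))) = Add(N, Mul(Rational(1, 2), Pow(Pow(Add(2, N), -1), -1), Add(5, Pow(Add(2, N), -1)))) = Add(N, Mul(Rational(1, 2), Add(2, N), Add(5, Pow(Add(2, N), -1)))))
X = -45445 (X = Add(Add(-28431, Add(Rational(11, 2), Mul(Rational(7, 2), Add(35, -86)))), -16841) = Add(Add(-28431, Add(Rational(11, 2), Mul(Rational(7, 2), -51))), -16841) = Add(Add(-28431, Add(Rational(11, 2), Rational(-357, 2))), -16841) = Add(Add(-28431, -173), -16841) = Add(-28604, -16841) = -45445)
Mul(-92484, Pow(X, -1)) = Mul(-92484, Pow(-45445, -1)) = Mul(-92484, Rational(-1, 45445)) = Rational(92484, 45445)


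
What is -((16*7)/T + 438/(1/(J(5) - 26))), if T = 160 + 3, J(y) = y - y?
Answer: 1856132/163 ≈ 11387.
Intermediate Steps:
J(y) = 0
T = 163
-((16*7)/T + 438/(1/(J(5) - 26))) = -((16*7)/163 + 438/(1/(0 - 26))) = -(112*(1/163) + 438/(1/(-26))) = -(112/163 + 438/(-1/26)) = -(112/163 + 438*(-26)) = -(112/163 - 11388) = -1*(-1856132/163) = 1856132/163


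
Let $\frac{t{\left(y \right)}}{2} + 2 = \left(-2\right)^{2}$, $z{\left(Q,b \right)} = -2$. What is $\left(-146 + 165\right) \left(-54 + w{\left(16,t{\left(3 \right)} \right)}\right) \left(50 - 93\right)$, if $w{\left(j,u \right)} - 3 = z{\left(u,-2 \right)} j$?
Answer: $67811$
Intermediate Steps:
$t{\left(y \right)} = 4$ ($t{\left(y \right)} = -4 + 2 \left(-2\right)^{2} = -4 + 2 \cdot 4 = -4 + 8 = 4$)
$w{\left(j,u \right)} = 3 - 2 j$
$\left(-146 + 165\right) \left(-54 + w{\left(16,t{\left(3 \right)} \right)}\right) \left(50 - 93\right) = \left(-146 + 165\right) \left(-54 + \left(3 - 32\right)\right) \left(50 - 93\right) = 19 \left(-54 + \left(3 - 32\right)\right) \left(-43\right) = 19 \left(-54 - 29\right) \left(-43\right) = 19 \left(\left(-83\right) \left(-43\right)\right) = 19 \cdot 3569 = 67811$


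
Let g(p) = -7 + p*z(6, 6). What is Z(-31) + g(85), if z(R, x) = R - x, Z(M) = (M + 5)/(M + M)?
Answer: -204/31 ≈ -6.5806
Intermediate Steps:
Z(M) = (5 + M)/(2*M) (Z(M) = (5 + M)/((2*M)) = (5 + M)*(1/(2*M)) = (5 + M)/(2*M))
g(p) = -7 (g(p) = -7 + p*(6 - 1*6) = -7 + p*(6 - 6) = -7 + p*0 = -7 + 0 = -7)
Z(-31) + g(85) = (½)*(5 - 31)/(-31) - 7 = (½)*(-1/31)*(-26) - 7 = 13/31 - 7 = -204/31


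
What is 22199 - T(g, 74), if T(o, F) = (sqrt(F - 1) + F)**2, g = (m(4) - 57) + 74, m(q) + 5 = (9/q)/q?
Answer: 16650 - 148*sqrt(73) ≈ 15385.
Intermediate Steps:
m(q) = -5 + 9/q**2 (m(q) = -5 + (9/q)/q = -5 + 9/q**2)
g = 201/16 (g = ((-5 + 9/4**2) - 57) + 74 = ((-5 + 9*(1/16)) - 57) + 74 = ((-5 + 9/16) - 57) + 74 = (-71/16 - 57) + 74 = -983/16 + 74 = 201/16 ≈ 12.563)
T(o, F) = (F + sqrt(-1 + F))**2 (T(o, F) = (sqrt(-1 + F) + F)**2 = (F + sqrt(-1 + F))**2)
22199 - T(g, 74) = 22199 - (74 + sqrt(-1 + 74))**2 = 22199 - (74 + sqrt(73))**2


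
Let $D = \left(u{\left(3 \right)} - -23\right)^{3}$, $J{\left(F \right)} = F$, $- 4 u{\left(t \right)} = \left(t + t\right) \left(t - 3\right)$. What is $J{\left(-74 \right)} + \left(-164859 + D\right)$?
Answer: $-152766$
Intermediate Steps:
$u{\left(t \right)} = - \frac{t \left(-3 + t\right)}{2}$ ($u{\left(t \right)} = - \frac{\left(t + t\right) \left(t - 3\right)}{4} = - \frac{2 t \left(-3 + t\right)}{4} = - \frac{t \left(-3 + t\right)}{2}$)
$D = 12167$ ($D = \left(\frac{1}{2} \cdot 3 \left(3 - 3\right) - -23\right)^{3} = \left(\frac{1}{2} \cdot 3 \left(3 - 3\right) + 23\right)^{3} = \left(\frac{1}{2} \cdot 3 \cdot 0 + 23\right)^{3} = \left(0 + 23\right)^{3} = 23^{3} = 12167$)
$J{\left(-74 \right)} + \left(-164859 + D\right) = -74 + \left(-164859 + 12167\right) = -74 - 152692 = -152766$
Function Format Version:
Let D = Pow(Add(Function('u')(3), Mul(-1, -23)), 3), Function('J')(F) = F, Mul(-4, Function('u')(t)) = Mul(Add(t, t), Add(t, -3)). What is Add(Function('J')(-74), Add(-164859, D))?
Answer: -152766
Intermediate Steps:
Function('u')(t) = Mul(Rational(-1, 2), t, Add(-3, t)) (Function('u')(t) = Mul(Rational(-1, 4), Mul(Add(t, t), Add(t, -3))) = Mul(Rational(-1, 4), Mul(Mul(2, t), Add(-3, t))) = Mul(Rational(-1, 4), Mul(2, t, Add(-3, t))) = Mul(Rational(-1, 2), t, Add(-3, t)))
D = 12167 (D = Pow(Add(Mul(Rational(1, 2), 3, Add(3, Mul(-1, 3))), Mul(-1, -23)), 3) = Pow(Add(Mul(Rational(1, 2), 3, Add(3, -3)), 23), 3) = Pow(Add(Mul(Rational(1, 2), 3, 0), 23), 3) = Pow(Add(0, 23), 3) = Pow(23, 3) = 12167)
Add(Function('J')(-74), Add(-164859, D)) = Add(-74, Add(-164859, 12167)) = Add(-74, -152692) = -152766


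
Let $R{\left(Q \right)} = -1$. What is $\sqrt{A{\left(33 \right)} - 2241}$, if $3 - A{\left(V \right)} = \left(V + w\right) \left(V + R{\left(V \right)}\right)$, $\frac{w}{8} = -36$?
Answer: $3 \sqrt{658} \approx 76.955$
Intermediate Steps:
$w = -288$ ($w = 8 \left(-36\right) = -288$)
$A{\left(V \right)} = 3 - \left(-1 + V\right) \left(-288 + V\right)$ ($A{\left(V \right)} = 3 - \left(V - 288\right) \left(V - 1\right) = 3 - \left(-288 + V\right) \left(-1 + V\right) = 3 - \left(-1 + V\right) \left(-288 + V\right)$)
$\sqrt{A{\left(33 \right)} - 2241} = \sqrt{\left(-285 - 33^{2} + 289 \cdot 33\right) - 2241} = \sqrt{\left(-285 - 1089 + 9537\right) - 2241} = \sqrt{8163 - 2241} = \sqrt{5922} = 3 \sqrt{658}$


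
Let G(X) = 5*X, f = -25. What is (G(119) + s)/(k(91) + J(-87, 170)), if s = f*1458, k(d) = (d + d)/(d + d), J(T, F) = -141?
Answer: 7171/28 ≈ 256.11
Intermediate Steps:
k(d) = 1 (k(d) = (2*d)/((2*d)) = (2*d)*(1/(2*d)) = 1)
s = -36450 (s = -25*1458 = -36450)
(G(119) + s)/(k(91) + J(-87, 170)) = (5*119 - 36450)/(1 - 141) = (595 - 36450)/(-140) = -35855*(-1/140) = 7171/28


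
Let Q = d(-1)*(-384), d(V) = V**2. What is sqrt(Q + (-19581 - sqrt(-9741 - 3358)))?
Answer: sqrt(-19965 - I*sqrt(13099)) ≈ 0.405 - 141.3*I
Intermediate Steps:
Q = -384 (Q = (-1)**2*(-384) = 1*(-384) = -384)
sqrt(Q + (-19581 - sqrt(-9741 - 3358))) = sqrt(-384 + (-19581 - sqrt(-9741 - 3358))) = sqrt(-384 + (-19581 - sqrt(-13099))) = sqrt(-384 + (-19581 - I*sqrt(13099))) = sqrt(-19965 - I*sqrt(13099))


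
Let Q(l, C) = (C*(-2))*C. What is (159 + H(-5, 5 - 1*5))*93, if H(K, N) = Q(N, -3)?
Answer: 13113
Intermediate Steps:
Q(l, C) = -2*C² (Q(l, C) = (-2*C)*C = -2*C²)
H(K, N) = -18 (H(K, N) = -2*(-3)² = -2*9 = -18)
(159 + H(-5, 5 - 1*5))*93 = (159 - 18)*93 = 141*93 = 13113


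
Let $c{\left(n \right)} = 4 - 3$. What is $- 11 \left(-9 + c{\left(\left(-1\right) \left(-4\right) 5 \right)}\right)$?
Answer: $88$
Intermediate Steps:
$c{\left(n \right)} = 1$ ($c{\left(n \right)} = 4 - 3 = 1$)
$- 11 \left(-9 + c{\left(\left(-1\right) \left(-4\right) 5 \right)}\right) = - 11 \left(-9 + 1\right) = \left(-11\right) \left(-8\right) = 88$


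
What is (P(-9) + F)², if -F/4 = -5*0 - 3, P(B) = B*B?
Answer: 8649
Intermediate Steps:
P(B) = B²
F = 12 (F = -4*(-5*0 - 3) = -4*(0 - 3) = -4*(-3) = 12)
(P(-9) + F)² = ((-9)² + 12)² = (81 + 12)² = 93² = 8649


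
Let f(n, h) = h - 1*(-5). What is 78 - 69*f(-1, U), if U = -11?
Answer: 492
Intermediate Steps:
f(n, h) = 5 + h (f(n, h) = h + 5 = 5 + h)
78 - 69*f(-1, U) = 78 - 69*(5 - 11) = 78 - 69*(-6) = 78 + 414 = 492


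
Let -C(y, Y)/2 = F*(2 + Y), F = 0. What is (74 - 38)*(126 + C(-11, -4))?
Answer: 4536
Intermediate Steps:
C(y, Y) = 0 (C(y, Y) = -0*(2 + Y) = -2*0 = 0)
(74 - 38)*(126 + C(-11, -4)) = (74 - 38)*(126 + 0) = 36*126 = 4536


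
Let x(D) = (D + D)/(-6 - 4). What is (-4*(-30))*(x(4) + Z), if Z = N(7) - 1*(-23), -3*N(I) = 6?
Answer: 2424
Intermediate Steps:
N(I) = -2 (N(I) = -⅓*6 = -2)
Z = 21 (Z = -2 - 1*(-23) = -2 + 23 = 21)
x(D) = -D/5 (x(D) = (2*D)/(-10) = (2*D)*(-⅒) = -D/5)
(-4*(-30))*(x(4) + Z) = (-4*(-30))*(-⅕*4 + 21) = 120*(-⅘ + 21) = 120*(101/5) = 2424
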